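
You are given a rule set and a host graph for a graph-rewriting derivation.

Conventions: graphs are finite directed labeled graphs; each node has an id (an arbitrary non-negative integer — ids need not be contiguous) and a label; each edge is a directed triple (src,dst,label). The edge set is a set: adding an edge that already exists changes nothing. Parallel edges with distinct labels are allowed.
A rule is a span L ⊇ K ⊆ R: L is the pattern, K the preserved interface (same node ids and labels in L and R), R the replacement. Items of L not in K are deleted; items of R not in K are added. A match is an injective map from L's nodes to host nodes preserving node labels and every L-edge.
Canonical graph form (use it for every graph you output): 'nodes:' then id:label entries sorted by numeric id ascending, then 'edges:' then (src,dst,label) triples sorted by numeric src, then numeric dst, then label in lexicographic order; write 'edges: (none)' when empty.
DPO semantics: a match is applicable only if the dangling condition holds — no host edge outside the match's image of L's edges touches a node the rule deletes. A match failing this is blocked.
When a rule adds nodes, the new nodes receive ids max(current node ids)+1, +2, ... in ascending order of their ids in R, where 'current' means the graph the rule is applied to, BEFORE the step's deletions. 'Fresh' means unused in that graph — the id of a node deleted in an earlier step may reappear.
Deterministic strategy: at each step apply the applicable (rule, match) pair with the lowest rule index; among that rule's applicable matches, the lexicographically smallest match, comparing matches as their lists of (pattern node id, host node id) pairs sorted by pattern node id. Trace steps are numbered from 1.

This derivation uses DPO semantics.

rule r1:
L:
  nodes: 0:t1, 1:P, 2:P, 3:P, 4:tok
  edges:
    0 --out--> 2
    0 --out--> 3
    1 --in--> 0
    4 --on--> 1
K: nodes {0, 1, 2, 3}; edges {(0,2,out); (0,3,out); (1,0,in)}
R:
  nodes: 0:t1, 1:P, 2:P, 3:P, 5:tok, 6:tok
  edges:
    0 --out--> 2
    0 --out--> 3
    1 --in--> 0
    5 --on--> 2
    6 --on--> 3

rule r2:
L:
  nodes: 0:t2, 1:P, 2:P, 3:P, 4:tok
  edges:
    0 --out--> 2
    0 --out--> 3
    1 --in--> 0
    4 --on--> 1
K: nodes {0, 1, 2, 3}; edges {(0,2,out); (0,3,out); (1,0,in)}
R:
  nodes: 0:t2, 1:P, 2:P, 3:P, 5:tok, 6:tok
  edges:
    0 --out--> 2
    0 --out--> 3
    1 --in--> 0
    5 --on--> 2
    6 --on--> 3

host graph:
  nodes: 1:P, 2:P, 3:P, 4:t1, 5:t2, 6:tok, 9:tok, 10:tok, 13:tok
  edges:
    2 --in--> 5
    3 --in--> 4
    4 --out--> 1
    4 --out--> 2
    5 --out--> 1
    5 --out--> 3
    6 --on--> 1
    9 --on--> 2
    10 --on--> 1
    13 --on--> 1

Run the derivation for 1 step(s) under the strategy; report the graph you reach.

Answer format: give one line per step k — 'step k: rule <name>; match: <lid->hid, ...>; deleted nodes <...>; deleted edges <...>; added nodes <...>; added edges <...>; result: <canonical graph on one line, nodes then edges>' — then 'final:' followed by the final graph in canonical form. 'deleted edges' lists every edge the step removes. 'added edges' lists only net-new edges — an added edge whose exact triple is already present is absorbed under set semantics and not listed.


step 1: rule r2; match: 0->5, 1->2, 2->1, 3->3, 4->9; deleted nodes 9; deleted edges (9,2,on); added nodes 14, 15; added edges (14,1,on); (15,3,on); result: nodes: 1:P, 2:P, 3:P, 4:t1, 5:t2, 6:tok, 10:tok, 13:tok, 14:tok, 15:tok edges: (2,5,in); (3,4,in); (4,1,out); (4,2,out); (5,1,out); (5,3,out); (6,1,on); (10,1,on); (13,1,on); (14,1,on); (15,3,on)
final:
nodes: 1:P, 2:P, 3:P, 4:t1, 5:t2, 6:tok, 10:tok, 13:tok, 14:tok, 15:tok
edges: (2,5,in); (3,4,in); (4,1,out); (4,2,out); (5,1,out); (5,3,out); (6,1,on); (10,1,on); (13,1,on); (14,1,on); (15,3,on)


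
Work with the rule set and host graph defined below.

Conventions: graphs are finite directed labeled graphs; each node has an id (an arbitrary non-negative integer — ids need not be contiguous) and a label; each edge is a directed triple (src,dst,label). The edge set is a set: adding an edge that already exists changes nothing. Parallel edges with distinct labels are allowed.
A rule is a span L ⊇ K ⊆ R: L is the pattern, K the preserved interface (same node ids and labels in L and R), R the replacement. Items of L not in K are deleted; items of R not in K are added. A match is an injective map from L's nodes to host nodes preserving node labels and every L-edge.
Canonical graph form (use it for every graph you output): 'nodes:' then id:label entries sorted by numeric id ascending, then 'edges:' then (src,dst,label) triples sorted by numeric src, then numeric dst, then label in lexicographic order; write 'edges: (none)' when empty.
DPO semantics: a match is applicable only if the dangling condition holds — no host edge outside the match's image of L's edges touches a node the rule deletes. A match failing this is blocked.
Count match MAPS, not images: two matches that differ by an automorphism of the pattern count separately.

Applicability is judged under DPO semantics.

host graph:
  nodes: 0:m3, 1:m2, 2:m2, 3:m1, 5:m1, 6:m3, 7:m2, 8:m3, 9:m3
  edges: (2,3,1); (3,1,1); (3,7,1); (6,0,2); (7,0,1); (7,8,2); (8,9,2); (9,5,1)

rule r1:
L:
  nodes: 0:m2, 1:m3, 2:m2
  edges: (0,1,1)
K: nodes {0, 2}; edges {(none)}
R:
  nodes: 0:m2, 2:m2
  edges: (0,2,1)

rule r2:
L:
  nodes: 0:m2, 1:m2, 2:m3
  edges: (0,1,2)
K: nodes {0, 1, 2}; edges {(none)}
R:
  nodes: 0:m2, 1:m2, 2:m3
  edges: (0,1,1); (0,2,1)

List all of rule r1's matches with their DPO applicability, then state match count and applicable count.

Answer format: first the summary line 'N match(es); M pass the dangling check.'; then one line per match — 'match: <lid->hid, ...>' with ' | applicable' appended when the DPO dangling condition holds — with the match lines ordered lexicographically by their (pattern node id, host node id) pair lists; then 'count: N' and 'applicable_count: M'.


2 match(es); 0 pass the dangling check.
match: 0->7, 1->0, 2->1
match: 0->7, 1->0, 2->2
count: 2
applicable_count: 0


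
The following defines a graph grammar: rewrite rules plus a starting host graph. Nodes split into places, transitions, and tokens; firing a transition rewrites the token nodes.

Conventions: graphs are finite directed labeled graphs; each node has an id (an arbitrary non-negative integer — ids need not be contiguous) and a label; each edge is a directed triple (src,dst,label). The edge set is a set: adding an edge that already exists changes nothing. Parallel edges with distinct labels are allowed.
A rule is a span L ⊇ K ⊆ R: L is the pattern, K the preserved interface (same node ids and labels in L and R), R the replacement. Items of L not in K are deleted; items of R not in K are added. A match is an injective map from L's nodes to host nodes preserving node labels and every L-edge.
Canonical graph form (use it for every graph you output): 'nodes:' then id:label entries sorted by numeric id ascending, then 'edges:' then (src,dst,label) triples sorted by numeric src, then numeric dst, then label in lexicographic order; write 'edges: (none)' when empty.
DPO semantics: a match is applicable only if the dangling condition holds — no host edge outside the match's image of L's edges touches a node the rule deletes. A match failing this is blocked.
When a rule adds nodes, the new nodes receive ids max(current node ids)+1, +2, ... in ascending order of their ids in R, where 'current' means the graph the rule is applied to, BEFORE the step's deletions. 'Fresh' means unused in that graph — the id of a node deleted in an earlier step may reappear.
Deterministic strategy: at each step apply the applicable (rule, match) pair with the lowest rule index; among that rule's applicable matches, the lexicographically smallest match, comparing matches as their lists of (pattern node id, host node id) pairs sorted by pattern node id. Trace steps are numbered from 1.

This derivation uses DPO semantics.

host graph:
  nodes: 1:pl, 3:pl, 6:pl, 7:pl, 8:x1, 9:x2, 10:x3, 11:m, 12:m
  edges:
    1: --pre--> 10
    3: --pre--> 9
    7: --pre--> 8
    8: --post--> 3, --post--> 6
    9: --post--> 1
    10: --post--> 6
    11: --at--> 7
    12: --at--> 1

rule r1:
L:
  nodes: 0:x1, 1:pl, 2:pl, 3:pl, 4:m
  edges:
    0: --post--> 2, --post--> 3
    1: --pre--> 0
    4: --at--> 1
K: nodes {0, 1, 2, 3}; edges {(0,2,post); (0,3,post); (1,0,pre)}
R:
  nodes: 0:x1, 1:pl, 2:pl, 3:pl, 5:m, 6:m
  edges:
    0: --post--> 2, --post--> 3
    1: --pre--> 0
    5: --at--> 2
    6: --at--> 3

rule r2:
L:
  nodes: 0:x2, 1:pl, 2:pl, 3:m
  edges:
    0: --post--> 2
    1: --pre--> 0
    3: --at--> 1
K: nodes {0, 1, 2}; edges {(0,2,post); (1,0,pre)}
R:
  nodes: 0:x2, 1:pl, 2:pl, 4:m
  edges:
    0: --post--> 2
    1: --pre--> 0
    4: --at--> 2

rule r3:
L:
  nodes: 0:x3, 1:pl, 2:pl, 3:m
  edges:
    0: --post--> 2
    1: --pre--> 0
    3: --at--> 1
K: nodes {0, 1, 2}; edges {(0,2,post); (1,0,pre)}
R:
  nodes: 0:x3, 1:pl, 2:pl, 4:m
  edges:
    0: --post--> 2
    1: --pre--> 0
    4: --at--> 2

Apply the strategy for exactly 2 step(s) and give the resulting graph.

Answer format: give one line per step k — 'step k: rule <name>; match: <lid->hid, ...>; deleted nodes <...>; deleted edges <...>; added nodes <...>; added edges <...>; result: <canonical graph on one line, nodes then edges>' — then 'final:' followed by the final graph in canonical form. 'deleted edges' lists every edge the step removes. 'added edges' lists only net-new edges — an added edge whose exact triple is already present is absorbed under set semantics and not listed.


step 1: rule r1; match: 0->8, 1->7, 2->3, 3->6, 4->11; deleted nodes 11; deleted edges (11,7,at); added nodes 13, 14; added edges (13,3,at); (14,6,at); result: nodes: 1:pl, 3:pl, 6:pl, 7:pl, 8:x1, 9:x2, 10:x3, 12:m, 13:m, 14:m edges: (1,10,pre); (3,9,pre); (7,8,pre); (8,3,post); (8,6,post); (9,1,post); (10,6,post); (12,1,at); (13,3,at); (14,6,at)
step 2: rule r2; match: 0->9, 1->3, 2->1, 3->13; deleted nodes 13; deleted edges (13,3,at); added nodes 15; added edges (15,1,at); result: nodes: 1:pl, 3:pl, 6:pl, 7:pl, 8:x1, 9:x2, 10:x3, 12:m, 14:m, 15:m edges: (1,10,pre); (3,9,pre); (7,8,pre); (8,3,post); (8,6,post); (9,1,post); (10,6,post); (12,1,at); (14,6,at); (15,1,at)
final:
nodes: 1:pl, 3:pl, 6:pl, 7:pl, 8:x1, 9:x2, 10:x3, 12:m, 14:m, 15:m
edges: (1,10,pre); (3,9,pre); (7,8,pre); (8,3,post); (8,6,post); (9,1,post); (10,6,post); (12,1,at); (14,6,at); (15,1,at)


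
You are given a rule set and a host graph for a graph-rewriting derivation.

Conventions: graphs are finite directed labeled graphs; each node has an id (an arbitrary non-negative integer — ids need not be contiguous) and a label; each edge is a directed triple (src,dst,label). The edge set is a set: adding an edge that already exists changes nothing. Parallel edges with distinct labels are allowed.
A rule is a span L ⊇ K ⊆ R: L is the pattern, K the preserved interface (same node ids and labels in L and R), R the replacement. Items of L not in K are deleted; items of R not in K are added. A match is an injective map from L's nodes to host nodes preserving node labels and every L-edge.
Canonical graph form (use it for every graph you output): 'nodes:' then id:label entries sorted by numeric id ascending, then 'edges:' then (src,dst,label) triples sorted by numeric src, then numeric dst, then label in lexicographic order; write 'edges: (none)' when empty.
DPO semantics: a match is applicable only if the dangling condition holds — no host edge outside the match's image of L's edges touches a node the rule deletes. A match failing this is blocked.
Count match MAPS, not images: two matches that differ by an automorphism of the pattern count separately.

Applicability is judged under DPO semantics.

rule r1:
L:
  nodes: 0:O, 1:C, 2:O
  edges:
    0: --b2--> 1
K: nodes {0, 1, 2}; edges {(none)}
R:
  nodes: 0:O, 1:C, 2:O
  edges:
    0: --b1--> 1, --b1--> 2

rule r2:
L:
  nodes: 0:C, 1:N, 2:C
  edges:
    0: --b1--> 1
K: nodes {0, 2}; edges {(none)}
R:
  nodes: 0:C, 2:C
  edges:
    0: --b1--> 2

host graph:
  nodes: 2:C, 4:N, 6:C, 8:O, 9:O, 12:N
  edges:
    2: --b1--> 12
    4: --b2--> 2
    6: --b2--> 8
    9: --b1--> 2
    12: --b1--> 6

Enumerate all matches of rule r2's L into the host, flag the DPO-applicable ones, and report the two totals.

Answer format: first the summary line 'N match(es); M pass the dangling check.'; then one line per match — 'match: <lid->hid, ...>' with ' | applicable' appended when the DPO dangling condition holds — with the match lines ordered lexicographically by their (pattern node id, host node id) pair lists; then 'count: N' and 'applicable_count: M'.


1 match(es); 0 pass the dangling check.
match: 0->2, 1->12, 2->6
count: 1
applicable_count: 0


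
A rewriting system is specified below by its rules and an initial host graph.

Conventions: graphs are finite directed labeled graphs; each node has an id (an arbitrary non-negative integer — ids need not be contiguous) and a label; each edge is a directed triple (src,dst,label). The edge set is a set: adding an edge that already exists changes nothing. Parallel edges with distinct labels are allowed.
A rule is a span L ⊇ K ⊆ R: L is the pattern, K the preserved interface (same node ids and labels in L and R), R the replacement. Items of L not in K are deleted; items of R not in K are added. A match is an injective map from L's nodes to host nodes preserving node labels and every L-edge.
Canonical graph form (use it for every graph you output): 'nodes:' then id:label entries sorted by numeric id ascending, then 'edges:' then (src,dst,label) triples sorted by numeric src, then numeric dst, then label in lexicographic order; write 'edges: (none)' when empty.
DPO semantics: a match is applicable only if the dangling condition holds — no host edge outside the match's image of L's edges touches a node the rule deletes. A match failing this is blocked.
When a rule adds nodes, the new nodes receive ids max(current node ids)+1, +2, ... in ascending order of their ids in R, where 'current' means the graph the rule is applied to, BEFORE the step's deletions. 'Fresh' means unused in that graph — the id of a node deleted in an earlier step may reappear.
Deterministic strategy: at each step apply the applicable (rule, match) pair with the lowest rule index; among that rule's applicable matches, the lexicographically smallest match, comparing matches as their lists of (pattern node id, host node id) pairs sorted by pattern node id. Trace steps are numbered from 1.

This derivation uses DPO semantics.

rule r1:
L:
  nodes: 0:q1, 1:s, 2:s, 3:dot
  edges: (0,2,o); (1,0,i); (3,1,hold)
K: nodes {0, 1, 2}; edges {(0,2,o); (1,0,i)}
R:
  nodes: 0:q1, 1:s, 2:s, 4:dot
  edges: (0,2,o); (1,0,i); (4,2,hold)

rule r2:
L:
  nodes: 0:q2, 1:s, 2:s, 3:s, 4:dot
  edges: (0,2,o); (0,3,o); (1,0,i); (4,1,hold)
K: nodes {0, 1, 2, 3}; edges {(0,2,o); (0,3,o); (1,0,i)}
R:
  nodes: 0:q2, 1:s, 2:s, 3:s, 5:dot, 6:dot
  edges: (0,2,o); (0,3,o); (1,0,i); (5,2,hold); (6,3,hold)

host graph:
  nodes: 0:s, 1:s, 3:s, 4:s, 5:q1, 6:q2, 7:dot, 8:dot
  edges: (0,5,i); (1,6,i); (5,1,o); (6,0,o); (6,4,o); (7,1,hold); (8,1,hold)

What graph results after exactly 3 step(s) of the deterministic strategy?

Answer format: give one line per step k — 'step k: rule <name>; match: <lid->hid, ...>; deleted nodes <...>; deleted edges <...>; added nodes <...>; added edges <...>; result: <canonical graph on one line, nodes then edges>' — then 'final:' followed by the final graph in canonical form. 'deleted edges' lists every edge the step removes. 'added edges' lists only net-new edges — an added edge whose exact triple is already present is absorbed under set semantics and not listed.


step 1: rule r2; match: 0->6, 1->1, 2->0, 3->4, 4->7; deleted nodes 7; deleted edges (7,1,hold); added nodes 9, 10; added edges (9,0,hold); (10,4,hold); result: nodes: 0:s, 1:s, 3:s, 4:s, 5:q1, 6:q2, 8:dot, 9:dot, 10:dot edges: (0,5,i); (1,6,i); (5,1,o); (6,0,o); (6,4,o); (8,1,hold); (9,0,hold); (10,4,hold)
step 2: rule r1; match: 0->5, 1->0, 2->1, 3->9; deleted nodes 9; deleted edges (9,0,hold); added nodes 11; added edges (11,1,hold); result: nodes: 0:s, 1:s, 3:s, 4:s, 5:q1, 6:q2, 8:dot, 10:dot, 11:dot edges: (0,5,i); (1,6,i); (5,1,o); (6,0,o); (6,4,o); (8,1,hold); (10,4,hold); (11,1,hold)
step 3: rule r2; match: 0->6, 1->1, 2->0, 3->4, 4->8; deleted nodes 8; deleted edges (8,1,hold); added nodes 12, 13; added edges (12,0,hold); (13,4,hold); result: nodes: 0:s, 1:s, 3:s, 4:s, 5:q1, 6:q2, 10:dot, 11:dot, 12:dot, 13:dot edges: (0,5,i); (1,6,i); (5,1,o); (6,0,o); (6,4,o); (10,4,hold); (11,1,hold); (12,0,hold); (13,4,hold)
final:
nodes: 0:s, 1:s, 3:s, 4:s, 5:q1, 6:q2, 10:dot, 11:dot, 12:dot, 13:dot
edges: (0,5,i); (1,6,i); (5,1,o); (6,0,o); (6,4,o); (10,4,hold); (11,1,hold); (12,0,hold); (13,4,hold)


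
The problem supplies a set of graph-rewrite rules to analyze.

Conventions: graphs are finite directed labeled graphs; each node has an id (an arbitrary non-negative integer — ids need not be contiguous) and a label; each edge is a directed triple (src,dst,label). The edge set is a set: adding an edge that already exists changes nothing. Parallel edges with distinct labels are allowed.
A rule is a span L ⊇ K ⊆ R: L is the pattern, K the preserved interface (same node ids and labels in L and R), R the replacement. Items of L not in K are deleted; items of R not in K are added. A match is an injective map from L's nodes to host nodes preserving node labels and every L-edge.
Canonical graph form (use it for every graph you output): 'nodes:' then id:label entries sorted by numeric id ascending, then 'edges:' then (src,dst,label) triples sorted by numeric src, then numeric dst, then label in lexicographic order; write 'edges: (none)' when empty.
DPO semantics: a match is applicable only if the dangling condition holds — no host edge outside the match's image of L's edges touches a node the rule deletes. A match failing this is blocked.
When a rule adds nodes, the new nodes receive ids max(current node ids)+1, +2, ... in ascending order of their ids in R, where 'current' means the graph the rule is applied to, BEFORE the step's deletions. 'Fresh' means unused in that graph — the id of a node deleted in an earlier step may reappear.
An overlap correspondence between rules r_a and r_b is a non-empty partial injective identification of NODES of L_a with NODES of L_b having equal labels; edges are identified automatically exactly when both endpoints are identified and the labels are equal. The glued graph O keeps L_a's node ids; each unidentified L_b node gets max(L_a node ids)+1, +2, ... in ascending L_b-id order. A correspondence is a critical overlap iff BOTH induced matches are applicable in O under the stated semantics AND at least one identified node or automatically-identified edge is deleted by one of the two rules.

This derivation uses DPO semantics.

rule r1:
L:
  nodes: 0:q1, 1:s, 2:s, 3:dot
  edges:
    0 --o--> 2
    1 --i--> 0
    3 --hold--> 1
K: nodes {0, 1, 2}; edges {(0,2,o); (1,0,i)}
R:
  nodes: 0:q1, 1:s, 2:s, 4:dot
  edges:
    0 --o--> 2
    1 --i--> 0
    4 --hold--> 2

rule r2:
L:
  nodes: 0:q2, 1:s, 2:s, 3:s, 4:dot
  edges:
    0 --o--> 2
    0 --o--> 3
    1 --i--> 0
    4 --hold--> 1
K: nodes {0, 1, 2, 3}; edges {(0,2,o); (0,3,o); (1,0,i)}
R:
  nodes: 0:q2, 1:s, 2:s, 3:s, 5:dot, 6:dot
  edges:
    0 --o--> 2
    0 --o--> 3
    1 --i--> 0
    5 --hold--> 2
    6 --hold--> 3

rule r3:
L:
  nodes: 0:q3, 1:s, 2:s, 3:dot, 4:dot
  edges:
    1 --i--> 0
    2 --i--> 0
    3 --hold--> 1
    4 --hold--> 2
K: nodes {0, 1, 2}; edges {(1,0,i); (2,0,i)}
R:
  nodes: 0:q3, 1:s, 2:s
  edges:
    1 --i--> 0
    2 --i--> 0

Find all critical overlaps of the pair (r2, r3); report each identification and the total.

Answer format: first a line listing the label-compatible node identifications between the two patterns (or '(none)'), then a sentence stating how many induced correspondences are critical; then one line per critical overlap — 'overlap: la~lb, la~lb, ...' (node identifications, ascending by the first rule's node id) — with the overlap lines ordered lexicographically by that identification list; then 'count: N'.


label-compatible node identifications between L(r2) and L(r3): 1~1, 1~2, 2~1, 2~2, 3~1, 3~2, 4~3, 4~4
6 of the induced correspondences are critical overlaps of r2 and r3.
overlap: 1~1, 2~2, 4~3
overlap: 1~1, 3~2, 4~3
overlap: 1~1, 4~3
overlap: 1~2, 2~1, 4~4
overlap: 1~2, 3~1, 4~4
overlap: 1~2, 4~4
count: 6


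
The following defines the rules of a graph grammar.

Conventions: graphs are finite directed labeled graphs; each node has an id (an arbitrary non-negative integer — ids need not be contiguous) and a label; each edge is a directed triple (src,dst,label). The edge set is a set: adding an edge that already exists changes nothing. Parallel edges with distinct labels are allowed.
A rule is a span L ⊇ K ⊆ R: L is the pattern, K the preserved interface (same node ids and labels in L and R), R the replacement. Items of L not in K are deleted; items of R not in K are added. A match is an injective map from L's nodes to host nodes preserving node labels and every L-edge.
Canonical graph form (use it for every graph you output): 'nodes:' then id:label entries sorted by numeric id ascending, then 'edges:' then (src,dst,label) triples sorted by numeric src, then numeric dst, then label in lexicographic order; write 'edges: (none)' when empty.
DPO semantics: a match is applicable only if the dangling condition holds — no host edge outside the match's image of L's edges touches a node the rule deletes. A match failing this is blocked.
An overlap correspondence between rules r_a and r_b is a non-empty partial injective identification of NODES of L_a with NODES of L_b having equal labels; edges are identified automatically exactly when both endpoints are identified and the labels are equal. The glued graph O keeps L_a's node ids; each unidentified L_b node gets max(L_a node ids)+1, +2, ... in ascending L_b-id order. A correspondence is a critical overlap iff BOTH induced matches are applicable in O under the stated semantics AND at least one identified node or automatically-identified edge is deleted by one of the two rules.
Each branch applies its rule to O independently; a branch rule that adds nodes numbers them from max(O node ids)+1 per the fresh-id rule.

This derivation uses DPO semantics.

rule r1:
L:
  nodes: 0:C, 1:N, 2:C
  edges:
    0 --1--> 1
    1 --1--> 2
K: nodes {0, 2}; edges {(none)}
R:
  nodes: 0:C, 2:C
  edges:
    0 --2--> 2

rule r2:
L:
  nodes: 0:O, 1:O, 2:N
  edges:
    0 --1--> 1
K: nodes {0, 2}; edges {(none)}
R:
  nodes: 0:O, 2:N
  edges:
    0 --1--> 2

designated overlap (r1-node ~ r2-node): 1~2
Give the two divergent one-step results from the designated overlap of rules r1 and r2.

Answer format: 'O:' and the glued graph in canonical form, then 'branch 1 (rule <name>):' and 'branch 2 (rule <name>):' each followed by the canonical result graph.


O:
nodes: 0:C, 1:N, 2:C, 3:O, 4:O
edges: (0,1,1); (1,2,1); (3,4,1)
branch 1 (rule r1):
nodes: 0:C, 2:C, 3:O, 4:O
edges: (0,2,2); (3,4,1)
branch 2 (rule r2):
nodes: 0:C, 1:N, 2:C, 3:O
edges: (0,1,1); (1,2,1); (3,1,1)


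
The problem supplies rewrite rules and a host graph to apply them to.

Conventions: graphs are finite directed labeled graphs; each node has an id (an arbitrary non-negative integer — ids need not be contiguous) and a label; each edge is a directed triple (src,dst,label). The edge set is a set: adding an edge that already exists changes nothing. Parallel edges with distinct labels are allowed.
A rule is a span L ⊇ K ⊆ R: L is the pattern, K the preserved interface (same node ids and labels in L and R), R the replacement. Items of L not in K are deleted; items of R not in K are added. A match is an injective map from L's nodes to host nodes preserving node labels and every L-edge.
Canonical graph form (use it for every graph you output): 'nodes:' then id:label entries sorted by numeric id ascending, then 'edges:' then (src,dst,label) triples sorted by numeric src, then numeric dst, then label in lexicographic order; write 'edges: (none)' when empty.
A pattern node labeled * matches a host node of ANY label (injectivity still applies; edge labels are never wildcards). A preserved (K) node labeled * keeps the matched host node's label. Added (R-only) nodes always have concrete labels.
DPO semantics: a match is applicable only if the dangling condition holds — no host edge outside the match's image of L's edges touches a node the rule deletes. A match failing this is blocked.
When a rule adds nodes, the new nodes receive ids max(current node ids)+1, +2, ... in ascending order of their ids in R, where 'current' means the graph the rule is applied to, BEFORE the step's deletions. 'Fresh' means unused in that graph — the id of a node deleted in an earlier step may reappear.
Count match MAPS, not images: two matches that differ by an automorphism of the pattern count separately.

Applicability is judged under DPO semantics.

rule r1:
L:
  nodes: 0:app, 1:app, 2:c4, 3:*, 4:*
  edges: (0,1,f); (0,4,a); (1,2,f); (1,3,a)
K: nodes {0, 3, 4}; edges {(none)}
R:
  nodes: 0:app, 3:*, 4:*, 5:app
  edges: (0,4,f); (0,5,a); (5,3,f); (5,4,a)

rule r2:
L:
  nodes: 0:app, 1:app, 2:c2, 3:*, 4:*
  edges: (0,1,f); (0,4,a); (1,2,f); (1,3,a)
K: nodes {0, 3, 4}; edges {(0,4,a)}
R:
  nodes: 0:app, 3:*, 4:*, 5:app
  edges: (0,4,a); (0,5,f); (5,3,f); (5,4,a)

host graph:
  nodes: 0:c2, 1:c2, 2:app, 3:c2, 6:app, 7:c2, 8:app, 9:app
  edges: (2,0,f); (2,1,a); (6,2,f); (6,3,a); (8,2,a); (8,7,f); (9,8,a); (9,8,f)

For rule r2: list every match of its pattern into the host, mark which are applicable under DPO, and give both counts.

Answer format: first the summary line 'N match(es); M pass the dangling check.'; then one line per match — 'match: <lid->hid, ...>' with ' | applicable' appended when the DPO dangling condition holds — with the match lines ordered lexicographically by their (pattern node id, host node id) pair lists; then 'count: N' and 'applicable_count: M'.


1 match(es); 0 pass the dangling check.
match: 0->6, 1->2, 2->0, 3->1, 4->3
count: 1
applicable_count: 0


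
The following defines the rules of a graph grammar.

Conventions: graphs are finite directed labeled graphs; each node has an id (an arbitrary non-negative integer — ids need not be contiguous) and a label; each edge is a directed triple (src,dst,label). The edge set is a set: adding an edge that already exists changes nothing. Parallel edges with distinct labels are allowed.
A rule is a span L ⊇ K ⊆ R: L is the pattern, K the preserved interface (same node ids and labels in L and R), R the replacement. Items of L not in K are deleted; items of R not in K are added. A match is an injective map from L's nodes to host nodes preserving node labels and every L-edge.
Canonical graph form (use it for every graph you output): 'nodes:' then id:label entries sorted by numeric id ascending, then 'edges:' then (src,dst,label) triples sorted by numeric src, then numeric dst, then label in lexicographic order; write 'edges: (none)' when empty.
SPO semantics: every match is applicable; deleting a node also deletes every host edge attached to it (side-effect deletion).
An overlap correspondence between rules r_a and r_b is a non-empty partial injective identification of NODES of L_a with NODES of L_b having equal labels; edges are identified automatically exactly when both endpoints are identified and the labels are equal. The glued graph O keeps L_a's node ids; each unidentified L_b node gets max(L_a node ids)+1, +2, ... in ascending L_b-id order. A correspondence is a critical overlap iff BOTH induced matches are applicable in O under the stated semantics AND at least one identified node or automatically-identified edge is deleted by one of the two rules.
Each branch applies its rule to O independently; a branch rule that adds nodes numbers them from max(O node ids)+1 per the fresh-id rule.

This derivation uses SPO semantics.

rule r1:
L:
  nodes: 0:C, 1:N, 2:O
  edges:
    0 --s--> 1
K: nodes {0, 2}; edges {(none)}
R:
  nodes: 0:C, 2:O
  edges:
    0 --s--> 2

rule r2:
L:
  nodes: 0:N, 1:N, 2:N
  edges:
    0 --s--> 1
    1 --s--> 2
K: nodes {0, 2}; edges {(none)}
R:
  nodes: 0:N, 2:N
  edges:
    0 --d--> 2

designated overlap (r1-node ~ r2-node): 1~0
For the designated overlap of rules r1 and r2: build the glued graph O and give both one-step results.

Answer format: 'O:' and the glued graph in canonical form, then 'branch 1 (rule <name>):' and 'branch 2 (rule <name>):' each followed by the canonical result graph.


O:
nodes: 0:C, 1:N, 2:O, 3:N, 4:N
edges: (0,1,s); (1,3,s); (3,4,s)
branch 1 (rule r1):
nodes: 0:C, 2:O, 3:N, 4:N
edges: (0,2,s); (3,4,s)
branch 2 (rule r2):
nodes: 0:C, 1:N, 2:O, 4:N
edges: (0,1,s); (1,4,d)


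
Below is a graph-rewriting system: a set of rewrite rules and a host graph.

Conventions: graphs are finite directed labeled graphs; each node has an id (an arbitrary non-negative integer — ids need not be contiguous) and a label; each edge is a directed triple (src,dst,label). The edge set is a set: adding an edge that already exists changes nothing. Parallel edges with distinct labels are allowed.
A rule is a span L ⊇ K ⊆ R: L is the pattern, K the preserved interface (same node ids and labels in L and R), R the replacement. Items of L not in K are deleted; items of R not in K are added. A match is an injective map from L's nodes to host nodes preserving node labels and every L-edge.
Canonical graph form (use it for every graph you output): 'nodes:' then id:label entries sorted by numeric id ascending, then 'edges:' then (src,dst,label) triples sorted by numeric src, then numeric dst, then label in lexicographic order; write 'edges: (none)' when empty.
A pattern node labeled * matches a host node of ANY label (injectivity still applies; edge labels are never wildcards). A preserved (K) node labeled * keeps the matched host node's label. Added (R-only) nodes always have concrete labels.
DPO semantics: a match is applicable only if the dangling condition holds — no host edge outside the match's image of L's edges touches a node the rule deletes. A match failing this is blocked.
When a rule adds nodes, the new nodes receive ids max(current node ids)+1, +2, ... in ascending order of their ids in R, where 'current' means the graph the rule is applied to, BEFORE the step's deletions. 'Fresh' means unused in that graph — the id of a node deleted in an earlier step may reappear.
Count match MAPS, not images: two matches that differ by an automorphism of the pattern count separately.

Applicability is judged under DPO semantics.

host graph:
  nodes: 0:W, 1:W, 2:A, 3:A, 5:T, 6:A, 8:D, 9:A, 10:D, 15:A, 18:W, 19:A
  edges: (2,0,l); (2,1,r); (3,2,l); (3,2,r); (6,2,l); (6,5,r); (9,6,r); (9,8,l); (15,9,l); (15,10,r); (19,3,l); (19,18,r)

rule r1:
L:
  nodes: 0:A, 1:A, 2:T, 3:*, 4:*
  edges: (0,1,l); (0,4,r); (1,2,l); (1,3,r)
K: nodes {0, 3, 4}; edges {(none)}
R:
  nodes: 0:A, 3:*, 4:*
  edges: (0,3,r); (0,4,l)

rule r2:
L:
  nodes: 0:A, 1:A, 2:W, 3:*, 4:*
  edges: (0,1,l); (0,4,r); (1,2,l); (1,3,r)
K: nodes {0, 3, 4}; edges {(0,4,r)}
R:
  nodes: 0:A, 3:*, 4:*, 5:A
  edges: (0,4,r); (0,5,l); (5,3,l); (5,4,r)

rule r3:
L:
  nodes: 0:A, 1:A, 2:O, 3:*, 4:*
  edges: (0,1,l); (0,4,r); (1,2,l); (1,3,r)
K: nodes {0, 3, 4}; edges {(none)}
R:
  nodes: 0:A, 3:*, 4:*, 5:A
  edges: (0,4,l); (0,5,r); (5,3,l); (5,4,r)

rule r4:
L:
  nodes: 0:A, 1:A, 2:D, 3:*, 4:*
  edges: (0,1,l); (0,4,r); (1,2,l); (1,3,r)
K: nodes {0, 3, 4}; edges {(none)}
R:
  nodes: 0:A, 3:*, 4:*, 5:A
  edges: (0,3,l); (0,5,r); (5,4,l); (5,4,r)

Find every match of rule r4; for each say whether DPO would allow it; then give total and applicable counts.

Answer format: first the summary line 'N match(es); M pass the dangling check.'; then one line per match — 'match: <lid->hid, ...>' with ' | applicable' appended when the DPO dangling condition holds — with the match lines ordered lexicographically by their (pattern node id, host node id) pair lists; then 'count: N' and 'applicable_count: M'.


1 match(es); 1 pass the dangling check.
match: 0->15, 1->9, 2->8, 3->6, 4->10 | applicable
count: 1
applicable_count: 1


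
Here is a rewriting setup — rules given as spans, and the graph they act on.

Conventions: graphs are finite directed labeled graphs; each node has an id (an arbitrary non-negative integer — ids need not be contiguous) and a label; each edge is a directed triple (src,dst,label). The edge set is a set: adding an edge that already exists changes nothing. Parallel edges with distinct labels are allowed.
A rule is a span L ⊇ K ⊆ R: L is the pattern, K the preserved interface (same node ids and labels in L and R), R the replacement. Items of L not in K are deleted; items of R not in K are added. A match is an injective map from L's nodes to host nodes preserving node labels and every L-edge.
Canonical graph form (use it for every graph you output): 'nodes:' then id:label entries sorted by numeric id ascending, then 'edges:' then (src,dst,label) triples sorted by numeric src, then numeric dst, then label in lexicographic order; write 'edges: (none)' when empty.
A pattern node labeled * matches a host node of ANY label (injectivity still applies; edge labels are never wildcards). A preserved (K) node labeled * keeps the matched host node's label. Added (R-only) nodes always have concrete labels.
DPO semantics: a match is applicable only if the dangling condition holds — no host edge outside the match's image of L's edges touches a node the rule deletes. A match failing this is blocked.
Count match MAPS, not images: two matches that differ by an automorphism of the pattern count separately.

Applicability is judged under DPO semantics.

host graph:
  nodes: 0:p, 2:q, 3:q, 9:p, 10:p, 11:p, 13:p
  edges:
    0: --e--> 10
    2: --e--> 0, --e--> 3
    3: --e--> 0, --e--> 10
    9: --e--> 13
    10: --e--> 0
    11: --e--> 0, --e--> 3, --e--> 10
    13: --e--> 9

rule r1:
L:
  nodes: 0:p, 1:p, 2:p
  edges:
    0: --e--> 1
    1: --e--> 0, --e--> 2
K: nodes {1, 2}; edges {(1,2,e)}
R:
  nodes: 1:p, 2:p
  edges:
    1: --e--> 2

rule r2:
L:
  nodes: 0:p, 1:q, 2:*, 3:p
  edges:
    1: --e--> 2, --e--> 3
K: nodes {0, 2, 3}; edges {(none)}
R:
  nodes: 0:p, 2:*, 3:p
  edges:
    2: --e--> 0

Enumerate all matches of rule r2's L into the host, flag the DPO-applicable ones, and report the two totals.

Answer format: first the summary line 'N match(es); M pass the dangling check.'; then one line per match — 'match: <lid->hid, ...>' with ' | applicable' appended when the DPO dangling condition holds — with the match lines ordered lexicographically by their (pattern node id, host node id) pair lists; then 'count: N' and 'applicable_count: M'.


10 match(es); 4 pass the dangling check.
match: 0->9, 1->2, 2->3, 3->0 | applicable
match: 0->9, 1->3, 2->0, 3->10
match: 0->9, 1->3, 2->10, 3->0
match: 0->10, 1->2, 2->3, 3->0 | applicable
match: 0->11, 1->2, 2->3, 3->0 | applicable
match: 0->11, 1->3, 2->0, 3->10
match: 0->11, 1->3, 2->10, 3->0
match: 0->13, 1->2, 2->3, 3->0 | applicable
match: 0->13, 1->3, 2->0, 3->10
match: 0->13, 1->3, 2->10, 3->0
count: 10
applicable_count: 4


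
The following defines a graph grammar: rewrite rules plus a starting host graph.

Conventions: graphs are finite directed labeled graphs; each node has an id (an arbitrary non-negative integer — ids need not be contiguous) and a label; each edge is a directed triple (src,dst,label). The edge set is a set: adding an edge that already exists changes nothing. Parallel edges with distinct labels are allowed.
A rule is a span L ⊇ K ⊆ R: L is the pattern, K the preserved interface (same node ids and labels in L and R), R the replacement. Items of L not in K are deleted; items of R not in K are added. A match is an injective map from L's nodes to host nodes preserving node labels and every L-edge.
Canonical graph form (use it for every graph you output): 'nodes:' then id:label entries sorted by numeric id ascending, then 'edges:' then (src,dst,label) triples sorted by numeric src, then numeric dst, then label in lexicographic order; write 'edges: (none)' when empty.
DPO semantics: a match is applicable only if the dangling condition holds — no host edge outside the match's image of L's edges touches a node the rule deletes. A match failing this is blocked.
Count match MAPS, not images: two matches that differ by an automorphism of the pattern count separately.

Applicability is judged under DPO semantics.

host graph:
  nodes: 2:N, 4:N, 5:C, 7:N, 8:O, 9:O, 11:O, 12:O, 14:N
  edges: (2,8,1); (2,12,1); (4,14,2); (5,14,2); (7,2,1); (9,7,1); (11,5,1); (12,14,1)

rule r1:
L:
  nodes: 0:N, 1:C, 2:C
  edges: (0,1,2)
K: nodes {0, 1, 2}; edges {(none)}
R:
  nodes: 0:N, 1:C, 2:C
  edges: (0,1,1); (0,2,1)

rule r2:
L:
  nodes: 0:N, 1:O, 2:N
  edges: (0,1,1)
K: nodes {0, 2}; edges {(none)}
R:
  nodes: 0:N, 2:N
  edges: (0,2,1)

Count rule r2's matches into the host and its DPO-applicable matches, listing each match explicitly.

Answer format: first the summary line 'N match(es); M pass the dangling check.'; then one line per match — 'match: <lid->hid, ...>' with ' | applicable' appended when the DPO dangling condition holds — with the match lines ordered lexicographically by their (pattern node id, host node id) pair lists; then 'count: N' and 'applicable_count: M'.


6 match(es); 3 pass the dangling check.
match: 0->2, 1->8, 2->4 | applicable
match: 0->2, 1->8, 2->7 | applicable
match: 0->2, 1->8, 2->14 | applicable
match: 0->2, 1->12, 2->4
match: 0->2, 1->12, 2->7
match: 0->2, 1->12, 2->14
count: 6
applicable_count: 3


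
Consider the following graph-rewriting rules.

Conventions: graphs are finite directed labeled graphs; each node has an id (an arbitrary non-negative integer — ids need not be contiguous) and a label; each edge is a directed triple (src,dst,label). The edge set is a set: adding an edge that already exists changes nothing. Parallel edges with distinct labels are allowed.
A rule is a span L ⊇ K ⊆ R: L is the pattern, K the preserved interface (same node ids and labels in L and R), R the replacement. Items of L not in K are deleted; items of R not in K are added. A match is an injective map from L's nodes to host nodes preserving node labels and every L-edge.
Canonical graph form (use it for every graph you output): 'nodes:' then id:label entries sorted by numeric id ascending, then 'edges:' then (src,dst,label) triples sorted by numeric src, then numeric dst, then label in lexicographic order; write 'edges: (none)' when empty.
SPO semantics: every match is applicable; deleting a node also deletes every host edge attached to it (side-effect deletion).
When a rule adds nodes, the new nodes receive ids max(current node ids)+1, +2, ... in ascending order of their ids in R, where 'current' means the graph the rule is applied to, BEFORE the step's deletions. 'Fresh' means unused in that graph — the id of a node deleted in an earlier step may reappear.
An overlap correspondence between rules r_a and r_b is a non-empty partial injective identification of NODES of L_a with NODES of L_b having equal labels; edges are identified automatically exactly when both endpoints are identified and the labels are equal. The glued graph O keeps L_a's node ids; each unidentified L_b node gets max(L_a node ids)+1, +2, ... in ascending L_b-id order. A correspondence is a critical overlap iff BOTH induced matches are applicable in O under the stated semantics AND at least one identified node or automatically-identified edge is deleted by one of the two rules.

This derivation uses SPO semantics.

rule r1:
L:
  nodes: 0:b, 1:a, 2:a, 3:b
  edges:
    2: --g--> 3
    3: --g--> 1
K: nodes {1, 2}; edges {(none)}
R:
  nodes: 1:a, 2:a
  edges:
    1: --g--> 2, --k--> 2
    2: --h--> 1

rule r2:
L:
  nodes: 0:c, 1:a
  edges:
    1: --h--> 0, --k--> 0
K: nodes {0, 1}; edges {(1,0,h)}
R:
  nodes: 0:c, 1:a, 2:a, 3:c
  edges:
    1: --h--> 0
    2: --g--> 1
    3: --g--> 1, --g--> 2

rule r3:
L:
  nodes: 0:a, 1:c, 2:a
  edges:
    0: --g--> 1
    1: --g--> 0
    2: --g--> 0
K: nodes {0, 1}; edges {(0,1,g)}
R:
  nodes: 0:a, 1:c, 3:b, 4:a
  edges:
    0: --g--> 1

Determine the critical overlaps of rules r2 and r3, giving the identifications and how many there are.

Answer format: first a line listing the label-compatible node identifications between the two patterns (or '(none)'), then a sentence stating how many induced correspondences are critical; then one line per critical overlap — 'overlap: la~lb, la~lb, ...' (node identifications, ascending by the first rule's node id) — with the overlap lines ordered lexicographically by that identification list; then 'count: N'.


label-compatible node identifications between L(r2) and L(r3): 0~1, 1~0, 1~2
2 of the induced correspondences are critical overlaps of r2 and r3.
overlap: 0~1, 1~2
overlap: 1~2
count: 2
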